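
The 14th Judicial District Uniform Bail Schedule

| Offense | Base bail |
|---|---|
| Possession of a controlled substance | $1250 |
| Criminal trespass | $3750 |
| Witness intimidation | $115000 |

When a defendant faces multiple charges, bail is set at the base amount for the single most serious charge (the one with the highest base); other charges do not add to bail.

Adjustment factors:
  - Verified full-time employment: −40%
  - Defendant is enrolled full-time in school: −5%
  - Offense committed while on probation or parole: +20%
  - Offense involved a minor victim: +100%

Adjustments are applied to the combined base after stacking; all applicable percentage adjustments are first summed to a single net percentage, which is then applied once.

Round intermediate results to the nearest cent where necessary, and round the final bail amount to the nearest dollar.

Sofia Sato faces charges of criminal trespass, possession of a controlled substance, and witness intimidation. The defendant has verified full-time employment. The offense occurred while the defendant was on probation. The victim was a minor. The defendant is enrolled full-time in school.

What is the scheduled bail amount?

$201250

Base amounts from the schedule: criminal trespass $3750; possession of a controlled substance $1250; witness intimidation $115000.
Stacking rule: use the highest base only. Highest is witness intimidation at $115000. Combined base = $115000.
Net percentage adjustment: −40% −5% +20% +100% = +75%. $115000 × 1.75 = $201250.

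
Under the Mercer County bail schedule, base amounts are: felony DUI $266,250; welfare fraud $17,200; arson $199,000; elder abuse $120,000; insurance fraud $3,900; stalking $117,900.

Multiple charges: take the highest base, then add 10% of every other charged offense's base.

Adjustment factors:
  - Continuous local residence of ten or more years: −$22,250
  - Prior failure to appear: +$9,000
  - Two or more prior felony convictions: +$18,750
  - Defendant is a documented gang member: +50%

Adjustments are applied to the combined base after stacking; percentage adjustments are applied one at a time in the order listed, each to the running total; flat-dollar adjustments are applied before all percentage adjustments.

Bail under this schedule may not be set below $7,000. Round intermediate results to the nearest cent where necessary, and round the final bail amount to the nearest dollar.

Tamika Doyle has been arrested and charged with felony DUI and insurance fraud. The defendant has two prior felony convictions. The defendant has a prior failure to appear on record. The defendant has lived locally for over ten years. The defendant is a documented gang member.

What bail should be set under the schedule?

$408,210

Base amounts from the schedule: felony DUI $266,250; insurance fraud $3,900.
Stacking rule: highest base plus 10% of each additional charge. Highest is felony DUI at $266,250. Additional: $3,900 × 10% = $390. Combined base = $266,250 + $390 = $266,640.
Continuous local residence of ten or more years (−$22,250 flat): $266,640 − $22,250 = $244,390.
Prior failure to appear (+$9,000 flat): $244,390 + $9,000 = $253,390.
Two or more prior felony convictions (+$18,750 flat): $253,390 + $18,750 = $272,140.
Defendant is a documented gang member (+50%): $272,140 × 1.5 = $408,210.
$408,210 is at or above the $7,000 minimum.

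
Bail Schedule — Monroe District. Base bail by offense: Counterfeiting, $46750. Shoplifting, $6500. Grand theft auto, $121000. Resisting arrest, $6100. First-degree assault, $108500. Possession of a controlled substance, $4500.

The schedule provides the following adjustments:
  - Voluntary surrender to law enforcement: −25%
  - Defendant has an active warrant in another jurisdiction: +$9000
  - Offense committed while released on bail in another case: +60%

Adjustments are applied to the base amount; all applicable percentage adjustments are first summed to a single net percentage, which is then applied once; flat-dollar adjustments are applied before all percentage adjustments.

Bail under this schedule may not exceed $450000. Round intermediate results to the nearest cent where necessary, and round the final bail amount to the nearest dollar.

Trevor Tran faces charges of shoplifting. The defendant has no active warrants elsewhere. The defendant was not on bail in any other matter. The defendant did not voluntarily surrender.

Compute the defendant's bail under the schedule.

$6500

Base amounts from the schedule: shoplifting $6500.
Single charge. Combined base = $6500.
No adjustment factors apply to this defendant.
$6500 is within the $450000 maximum.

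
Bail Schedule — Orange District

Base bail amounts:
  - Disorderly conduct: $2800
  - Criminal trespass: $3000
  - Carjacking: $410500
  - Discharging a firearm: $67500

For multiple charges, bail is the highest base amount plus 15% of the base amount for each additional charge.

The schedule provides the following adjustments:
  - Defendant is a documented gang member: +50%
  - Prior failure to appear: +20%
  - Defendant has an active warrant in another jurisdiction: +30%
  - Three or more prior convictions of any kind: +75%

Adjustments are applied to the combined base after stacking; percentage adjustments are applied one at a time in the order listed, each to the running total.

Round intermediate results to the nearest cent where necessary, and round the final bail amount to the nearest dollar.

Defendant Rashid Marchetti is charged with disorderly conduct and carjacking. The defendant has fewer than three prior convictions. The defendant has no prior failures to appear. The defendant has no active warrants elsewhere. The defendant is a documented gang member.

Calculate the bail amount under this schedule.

$616380

Base amounts from the schedule: disorderly conduct $2800; carjacking $410500.
Stacking rule: highest base plus 15% of each additional charge. Highest is carjacking at $410500. Additional: $2800 × 15% = $420. Combined base = $410500 + $420 = $410920.
Defendant is a documented gang member (+50%): $410920 × 1.5 = $616380.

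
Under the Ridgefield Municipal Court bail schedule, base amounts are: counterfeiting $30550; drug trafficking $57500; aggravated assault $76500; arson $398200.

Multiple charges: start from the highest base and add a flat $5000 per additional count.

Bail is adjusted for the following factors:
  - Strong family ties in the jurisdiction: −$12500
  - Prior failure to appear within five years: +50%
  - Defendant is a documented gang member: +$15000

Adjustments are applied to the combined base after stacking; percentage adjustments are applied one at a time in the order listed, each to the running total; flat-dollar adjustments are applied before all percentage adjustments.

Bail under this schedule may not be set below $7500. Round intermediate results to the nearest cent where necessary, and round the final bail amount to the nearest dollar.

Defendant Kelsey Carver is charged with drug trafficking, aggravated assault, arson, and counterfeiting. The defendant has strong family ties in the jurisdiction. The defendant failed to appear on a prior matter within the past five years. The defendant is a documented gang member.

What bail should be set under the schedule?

$623550

Base amounts from the schedule: drug trafficking $57500; aggravated assault $76500; arson $398200; counterfeiting $30550.
Stacking rule: highest base plus $5000 per additional charge. Highest is arson at $398200; 3 additional charges → +$15000. Combined base = $413200.
Strong family ties in the jurisdiction (−$12500 flat): $413200 − $12500 = $400700.
Defendant is a documented gang member (+$15000 flat): $400700 + $15000 = $415700.
Prior failure to appear within five years (+50%): $415700 × 1.5 = $623550.
$623550 is at or above the $7500 minimum.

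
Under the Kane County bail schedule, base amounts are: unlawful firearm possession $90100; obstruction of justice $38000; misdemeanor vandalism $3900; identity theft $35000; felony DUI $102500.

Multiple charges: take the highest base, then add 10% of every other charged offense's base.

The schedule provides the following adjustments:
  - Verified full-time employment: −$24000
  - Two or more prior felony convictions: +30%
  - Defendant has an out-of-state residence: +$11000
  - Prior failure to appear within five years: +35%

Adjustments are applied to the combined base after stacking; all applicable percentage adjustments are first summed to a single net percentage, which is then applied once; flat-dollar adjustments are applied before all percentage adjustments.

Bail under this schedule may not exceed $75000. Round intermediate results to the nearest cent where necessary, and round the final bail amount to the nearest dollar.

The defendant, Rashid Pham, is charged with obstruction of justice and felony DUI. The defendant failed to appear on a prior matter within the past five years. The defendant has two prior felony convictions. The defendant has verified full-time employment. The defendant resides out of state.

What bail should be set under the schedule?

Base amounts from the schedule: obstruction of justice $38000; felony DUI $102500.
Stacking rule: highest base plus 10% of each additional charge. Highest is felony DUI at $102500. Additional: $38000 × 10% = $3800. Combined base = $102500 + $3800 = $106300.
Verified full-time employment (−$24000 flat): $106300 − $24000 = $82300.
Defendant has an out-of-state residence (+$11000 flat): $82300 + $11000 = $93300.
Net percentage adjustment: +30% +35% = +65%. $93300 × 1.65 = $153945.
Result $153945 exceeds the maximum of $75000; bail is capped at $75000.

$75000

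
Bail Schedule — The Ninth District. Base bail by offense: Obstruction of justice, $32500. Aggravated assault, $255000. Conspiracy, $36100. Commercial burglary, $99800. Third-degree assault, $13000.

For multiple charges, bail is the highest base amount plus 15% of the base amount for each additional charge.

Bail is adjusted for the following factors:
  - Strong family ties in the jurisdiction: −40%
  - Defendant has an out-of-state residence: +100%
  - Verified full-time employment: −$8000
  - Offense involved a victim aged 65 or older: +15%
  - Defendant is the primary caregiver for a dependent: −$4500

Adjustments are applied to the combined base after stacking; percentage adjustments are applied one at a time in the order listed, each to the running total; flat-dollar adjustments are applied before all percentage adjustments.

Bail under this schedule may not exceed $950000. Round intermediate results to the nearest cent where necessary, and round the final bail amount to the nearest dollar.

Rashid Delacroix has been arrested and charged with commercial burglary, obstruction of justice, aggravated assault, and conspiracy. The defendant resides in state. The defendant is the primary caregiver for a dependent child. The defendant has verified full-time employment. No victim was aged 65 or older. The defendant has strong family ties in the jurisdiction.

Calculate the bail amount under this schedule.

$160656

Base amounts from the schedule: commercial burglary $99800; obstruction of justice $32500; aggravated assault $255000; conspiracy $36100.
Stacking rule: highest base plus 15% of each additional charge. Highest is aggravated assault at $255000. Additional: $99800 × 15% = $14970; $32500 × 15% = $4875; $36100 × 15% = $5415. Combined base = $255000 + $25260 = $280260.
Verified full-time employment (−$8000 flat): $280260 − $8000 = $272260.
Defendant is the primary caregiver for a dependent (−$4500 flat): $272260 − $4500 = $267760.
Strong family ties in the jurisdiction (−40%): $267760 × 0.6 = $160656.
$160656 is within the $950000 maximum.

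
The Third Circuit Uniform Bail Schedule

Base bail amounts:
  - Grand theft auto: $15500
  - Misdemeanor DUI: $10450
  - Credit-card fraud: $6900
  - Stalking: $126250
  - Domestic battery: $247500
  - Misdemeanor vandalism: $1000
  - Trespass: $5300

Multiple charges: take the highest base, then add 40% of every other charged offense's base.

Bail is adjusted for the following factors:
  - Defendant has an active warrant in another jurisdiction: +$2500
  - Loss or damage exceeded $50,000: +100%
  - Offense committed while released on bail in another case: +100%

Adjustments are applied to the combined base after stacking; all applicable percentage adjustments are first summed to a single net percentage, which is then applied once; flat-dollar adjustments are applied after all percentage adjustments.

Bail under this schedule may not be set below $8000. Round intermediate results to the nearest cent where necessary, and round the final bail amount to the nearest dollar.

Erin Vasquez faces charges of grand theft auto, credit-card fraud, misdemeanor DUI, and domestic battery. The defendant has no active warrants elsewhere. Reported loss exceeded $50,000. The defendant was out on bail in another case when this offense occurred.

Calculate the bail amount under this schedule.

$781920

Base amounts from the schedule: grand theft auto $15500; credit-card fraud $6900; misdemeanor DUI $10450; domestic battery $247500.
Stacking rule: highest base plus 40% of each additional charge. Highest is domestic battery at $247500. Additional: $15500 × 40% = $6200; $6900 × 40% = $2760; $10450 × 40% = $4180. Combined base = $247500 + $13140 = $260640.
Net percentage adjustment: +100% +100% = +200%. $260640 × 3 = $781920.
$781920 is at or above the $8000 minimum.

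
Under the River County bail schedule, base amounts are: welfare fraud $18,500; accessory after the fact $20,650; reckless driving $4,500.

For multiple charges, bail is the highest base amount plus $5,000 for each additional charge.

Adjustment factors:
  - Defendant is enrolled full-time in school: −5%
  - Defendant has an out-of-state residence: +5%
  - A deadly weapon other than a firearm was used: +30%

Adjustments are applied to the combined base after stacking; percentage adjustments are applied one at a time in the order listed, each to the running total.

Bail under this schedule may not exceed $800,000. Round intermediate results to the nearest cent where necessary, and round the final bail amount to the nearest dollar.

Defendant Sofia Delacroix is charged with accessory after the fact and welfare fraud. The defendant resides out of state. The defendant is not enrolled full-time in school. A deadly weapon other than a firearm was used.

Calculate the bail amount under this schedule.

$35,012

Base amounts from the schedule: accessory after the fact $20,650; welfare fraud $18,500.
Stacking rule: highest base plus $5,000 per additional charge. Highest is accessory after the fact at $20,650; 1 additional charge → +$5,000. Combined base = $25,650.
Defendant has an out-of-state residence (+5%): $25,650 × 1.05 = $26,932.50.
A deadly weapon other than a firearm was used (+30%): $26,932.50 × 1.3 = $35,012.25.
$35,012.25 is within the $800,000 maximum.
Rounded to the nearest dollar: $35,012.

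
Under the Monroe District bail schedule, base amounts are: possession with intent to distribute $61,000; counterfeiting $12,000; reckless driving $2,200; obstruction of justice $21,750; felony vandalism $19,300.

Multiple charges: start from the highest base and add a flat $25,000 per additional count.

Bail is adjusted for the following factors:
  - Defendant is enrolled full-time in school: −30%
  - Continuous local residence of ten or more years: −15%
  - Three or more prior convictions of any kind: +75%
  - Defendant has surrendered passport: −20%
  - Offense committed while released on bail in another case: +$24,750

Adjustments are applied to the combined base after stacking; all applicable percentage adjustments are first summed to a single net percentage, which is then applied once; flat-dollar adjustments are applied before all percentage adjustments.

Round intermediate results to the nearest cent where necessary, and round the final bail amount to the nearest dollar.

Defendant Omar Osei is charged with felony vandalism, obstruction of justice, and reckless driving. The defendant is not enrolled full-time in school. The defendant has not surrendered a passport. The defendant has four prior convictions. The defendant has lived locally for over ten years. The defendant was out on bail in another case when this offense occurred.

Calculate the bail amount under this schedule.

Base amounts from the schedule: felony vandalism $19,300; obstruction of justice $21,750; reckless driving $2,200.
Stacking rule: highest base plus $25,000 per additional charge. Highest is obstruction of justice at $21,750; 2 additional charges → +$50,000. Combined base = $71,750.
Offense committed while released on bail in another case (+$24,750 flat): $71,750 + $24,750 = $96,500.
Net percentage adjustment: −15% +75% = +60%. $96,500 × 1.6 = $154,400.

$154,400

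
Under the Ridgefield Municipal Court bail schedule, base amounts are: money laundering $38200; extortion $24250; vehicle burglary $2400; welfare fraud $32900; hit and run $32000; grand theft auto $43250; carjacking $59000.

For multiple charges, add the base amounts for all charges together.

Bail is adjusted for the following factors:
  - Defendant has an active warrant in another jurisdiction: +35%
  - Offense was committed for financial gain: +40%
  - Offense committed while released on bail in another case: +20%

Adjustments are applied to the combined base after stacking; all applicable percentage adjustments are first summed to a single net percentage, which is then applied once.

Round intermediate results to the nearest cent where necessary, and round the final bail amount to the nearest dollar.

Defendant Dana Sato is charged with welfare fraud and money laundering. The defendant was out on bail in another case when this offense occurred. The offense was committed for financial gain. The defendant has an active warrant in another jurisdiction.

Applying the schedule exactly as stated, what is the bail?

Base amounts from the schedule: welfare fraud $32900; money laundering $38200.
Stacking rule: sum of all bases. $32900 + $38200 = $71100.
Net percentage adjustment: +35% +40% +20% = +95%. $71100 × 1.95 = $138645.

$138645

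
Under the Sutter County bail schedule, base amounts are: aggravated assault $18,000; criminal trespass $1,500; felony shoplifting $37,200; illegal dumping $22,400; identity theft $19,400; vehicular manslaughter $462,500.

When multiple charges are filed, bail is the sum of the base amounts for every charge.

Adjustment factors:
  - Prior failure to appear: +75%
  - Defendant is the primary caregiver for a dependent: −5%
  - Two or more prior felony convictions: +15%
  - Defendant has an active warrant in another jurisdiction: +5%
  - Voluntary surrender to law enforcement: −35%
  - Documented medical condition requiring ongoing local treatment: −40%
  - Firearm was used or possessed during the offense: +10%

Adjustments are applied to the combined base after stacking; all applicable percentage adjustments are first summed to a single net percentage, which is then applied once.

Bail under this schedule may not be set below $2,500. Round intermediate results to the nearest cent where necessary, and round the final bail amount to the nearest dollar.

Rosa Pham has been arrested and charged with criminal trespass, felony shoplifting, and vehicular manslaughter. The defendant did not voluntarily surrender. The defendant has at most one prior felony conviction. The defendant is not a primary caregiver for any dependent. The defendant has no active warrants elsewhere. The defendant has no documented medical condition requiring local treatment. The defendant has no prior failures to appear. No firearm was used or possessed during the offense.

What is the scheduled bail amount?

$501,200

Base amounts from the schedule: criminal trespass $1,500; felony shoplifting $37,200; vehicular manslaughter $462,500.
Stacking rule: sum of all bases. $1,500 + $37,200 + $462,500 = $501,200.
No adjustment factors apply to this defendant.
$501,200 is at or above the $2,500 minimum.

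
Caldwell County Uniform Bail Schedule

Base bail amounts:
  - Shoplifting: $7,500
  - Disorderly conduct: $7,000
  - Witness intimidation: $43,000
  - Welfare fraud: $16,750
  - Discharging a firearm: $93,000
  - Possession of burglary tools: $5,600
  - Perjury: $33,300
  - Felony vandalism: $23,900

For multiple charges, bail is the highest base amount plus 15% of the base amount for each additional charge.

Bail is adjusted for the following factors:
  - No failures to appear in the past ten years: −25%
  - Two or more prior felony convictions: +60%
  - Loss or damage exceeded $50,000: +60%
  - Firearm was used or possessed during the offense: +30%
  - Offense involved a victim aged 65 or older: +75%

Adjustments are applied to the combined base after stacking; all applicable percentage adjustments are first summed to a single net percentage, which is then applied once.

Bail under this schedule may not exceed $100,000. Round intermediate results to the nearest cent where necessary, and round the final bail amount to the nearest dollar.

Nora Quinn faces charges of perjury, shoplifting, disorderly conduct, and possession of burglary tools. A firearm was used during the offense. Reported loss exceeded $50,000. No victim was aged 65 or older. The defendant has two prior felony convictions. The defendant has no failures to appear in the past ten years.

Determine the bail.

Base amounts from the schedule: perjury $33,300; shoplifting $7,500; disorderly conduct $7,000; possession of burglary tools $5,600.
Stacking rule: highest base plus 15% of each additional charge. Highest is perjury at $33,300. Additional: $7,500 × 15% = $1,125; $7,000 × 15% = $1,050; $5,600 × 15% = $840. Combined base = $33,300 + $3,015 = $36,315.
Net percentage adjustment: −25% +60% +60% +30% = +125%. $36,315 × 2.25 = $81,708.75.
$81,708.75 is within the $100,000 maximum.
Rounded to the nearest dollar: $81,709.

$81,709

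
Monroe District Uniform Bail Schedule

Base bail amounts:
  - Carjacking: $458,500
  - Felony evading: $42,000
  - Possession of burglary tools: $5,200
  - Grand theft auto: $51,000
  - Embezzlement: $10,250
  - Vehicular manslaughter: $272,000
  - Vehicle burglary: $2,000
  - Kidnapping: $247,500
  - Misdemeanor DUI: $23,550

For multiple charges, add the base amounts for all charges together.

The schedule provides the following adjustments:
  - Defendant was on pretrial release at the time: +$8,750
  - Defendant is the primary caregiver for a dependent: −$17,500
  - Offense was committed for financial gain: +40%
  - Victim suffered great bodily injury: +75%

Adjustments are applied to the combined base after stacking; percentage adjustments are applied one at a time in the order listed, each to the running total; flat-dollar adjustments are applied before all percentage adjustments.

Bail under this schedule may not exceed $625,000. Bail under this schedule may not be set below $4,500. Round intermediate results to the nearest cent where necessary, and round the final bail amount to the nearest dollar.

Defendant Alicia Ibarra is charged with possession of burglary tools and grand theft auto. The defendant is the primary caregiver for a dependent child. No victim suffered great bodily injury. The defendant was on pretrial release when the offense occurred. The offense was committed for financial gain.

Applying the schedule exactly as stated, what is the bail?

Base amounts from the schedule: possession of burglary tools $5,200; grand theft auto $51,000.
Stacking rule: sum of all bases. $5,200 + $51,000 = $56,200.
Defendant was on pretrial release at the time (+$8,750 flat): $56,200 + $8,750 = $64,950.
Defendant is the primary caregiver for a dependent (−$17,500 flat): $64,950 − $17,500 = $47,450.
Offense was committed for financial gain (+40%): $47,450 × 1.4 = $66,430.
$66,430 is within the $625,000 maximum.
$66,430 is at or above the $4,500 minimum.

$66,430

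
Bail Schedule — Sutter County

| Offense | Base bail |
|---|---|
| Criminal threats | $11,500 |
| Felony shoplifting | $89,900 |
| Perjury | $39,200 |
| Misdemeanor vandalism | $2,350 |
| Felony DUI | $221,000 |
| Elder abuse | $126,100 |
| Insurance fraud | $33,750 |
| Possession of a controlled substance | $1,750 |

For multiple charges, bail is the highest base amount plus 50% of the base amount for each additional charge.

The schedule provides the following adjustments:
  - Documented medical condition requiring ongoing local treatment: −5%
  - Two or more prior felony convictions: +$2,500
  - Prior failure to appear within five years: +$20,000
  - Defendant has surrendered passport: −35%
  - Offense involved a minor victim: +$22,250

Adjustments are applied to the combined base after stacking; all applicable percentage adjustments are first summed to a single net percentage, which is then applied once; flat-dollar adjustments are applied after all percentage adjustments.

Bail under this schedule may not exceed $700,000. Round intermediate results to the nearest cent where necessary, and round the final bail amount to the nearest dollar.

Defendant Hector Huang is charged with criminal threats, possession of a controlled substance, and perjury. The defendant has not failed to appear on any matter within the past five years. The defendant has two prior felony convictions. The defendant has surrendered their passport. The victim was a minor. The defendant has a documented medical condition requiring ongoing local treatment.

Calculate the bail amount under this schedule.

$52,245

Base amounts from the schedule: criminal threats $11,500; possession of a controlled substance $1,750; perjury $39,200.
Stacking rule: highest base plus 50% of each additional charge. Highest is perjury at $39,200. Additional: $11,500 × 50% = $5,750; $1,750 × 50% = $875. Combined base = $39,200 + $6,625 = $45,825.
Net percentage adjustment: −5% −35% = −40%. $45,825 × 0.6 = $27,495.
Two or more prior felony convictions (+$2,500 flat): $27,495 + $2,500 = $29,995.
Offense involved a minor victim (+$22,250 flat): $29,995 + $22,250 = $52,245.
$52,245 is within the $700,000 maximum.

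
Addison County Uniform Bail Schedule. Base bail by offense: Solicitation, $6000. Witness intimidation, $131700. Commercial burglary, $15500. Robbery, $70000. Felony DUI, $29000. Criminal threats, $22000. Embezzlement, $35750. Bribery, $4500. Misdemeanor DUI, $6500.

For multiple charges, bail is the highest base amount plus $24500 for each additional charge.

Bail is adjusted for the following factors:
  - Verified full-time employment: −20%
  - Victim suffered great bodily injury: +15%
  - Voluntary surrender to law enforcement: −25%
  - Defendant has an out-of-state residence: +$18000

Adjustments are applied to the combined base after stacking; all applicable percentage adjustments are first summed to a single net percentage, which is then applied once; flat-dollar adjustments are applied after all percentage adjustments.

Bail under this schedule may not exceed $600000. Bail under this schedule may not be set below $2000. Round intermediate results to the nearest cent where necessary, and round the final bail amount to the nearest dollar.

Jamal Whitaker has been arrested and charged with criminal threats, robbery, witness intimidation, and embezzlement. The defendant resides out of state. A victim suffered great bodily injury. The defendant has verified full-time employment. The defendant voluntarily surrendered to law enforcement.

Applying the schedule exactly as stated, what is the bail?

Base amounts from the schedule: criminal threats $22000; robbery $70000; witness intimidation $131700; embezzlement $35750.
Stacking rule: highest base plus $24500 per additional charge. Highest is witness intimidation at $131700; 3 additional charges → +$73500. Combined base = $205200.
Net percentage adjustment: −20% +15% −25% = −30%. $205200 × 0.7 = $143640.
Defendant has an out-of-state residence (+$18000 flat): $143640 + $18000 = $161640.
$161640 is within the $600000 maximum.
$161640 is at or above the $2000 minimum.

$161640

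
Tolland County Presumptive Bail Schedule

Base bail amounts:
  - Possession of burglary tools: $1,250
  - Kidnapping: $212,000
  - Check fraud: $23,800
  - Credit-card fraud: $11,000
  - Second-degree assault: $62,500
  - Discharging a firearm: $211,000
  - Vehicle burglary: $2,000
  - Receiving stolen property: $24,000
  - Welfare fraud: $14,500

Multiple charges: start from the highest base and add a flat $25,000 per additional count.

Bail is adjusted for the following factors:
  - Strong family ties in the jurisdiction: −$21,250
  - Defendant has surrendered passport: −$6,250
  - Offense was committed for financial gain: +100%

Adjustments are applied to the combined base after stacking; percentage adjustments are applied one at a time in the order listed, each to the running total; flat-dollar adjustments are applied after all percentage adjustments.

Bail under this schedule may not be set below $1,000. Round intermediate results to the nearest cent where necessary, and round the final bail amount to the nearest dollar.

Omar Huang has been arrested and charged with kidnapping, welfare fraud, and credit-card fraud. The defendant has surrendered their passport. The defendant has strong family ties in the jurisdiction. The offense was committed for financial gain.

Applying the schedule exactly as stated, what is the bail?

$496,500

Base amounts from the schedule: kidnapping $212,000; welfare fraud $14,500; credit-card fraud $11,000.
Stacking rule: highest base plus $25,000 per additional charge. Highest is kidnapping at $212,000; 2 additional charges → +$50,000. Combined base = $262,000.
Offense was committed for financial gain (+100%): $262,000 × 2 = $524,000.
Strong family ties in the jurisdiction (−$21,250 flat): $524,000 − $21,250 = $502,750.
Defendant has surrendered passport (−$6,250 flat): $502,750 − $6,250 = $496,500.
$496,500 is at or above the $1,000 minimum.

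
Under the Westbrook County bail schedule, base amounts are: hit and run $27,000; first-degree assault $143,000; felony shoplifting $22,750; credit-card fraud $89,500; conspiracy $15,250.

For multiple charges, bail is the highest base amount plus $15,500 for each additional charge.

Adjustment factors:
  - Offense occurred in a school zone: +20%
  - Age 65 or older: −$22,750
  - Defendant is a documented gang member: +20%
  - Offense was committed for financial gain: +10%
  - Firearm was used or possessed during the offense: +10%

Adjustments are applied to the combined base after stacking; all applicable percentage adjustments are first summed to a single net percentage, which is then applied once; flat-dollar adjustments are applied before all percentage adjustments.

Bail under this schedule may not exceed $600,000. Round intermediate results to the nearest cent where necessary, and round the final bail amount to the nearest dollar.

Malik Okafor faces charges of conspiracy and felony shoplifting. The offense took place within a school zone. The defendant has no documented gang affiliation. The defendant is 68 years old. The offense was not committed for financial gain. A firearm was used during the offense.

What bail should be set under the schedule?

Base amounts from the schedule: conspiracy $15,250; felony shoplifting $22,750.
Stacking rule: highest base plus $15,500 per additional charge. Highest is felony shoplifting at $22,750; 1 additional charge → +$15,500. Combined base = $38,250.
Age 65 or older (−$22,750 flat): $38,250 − $22,750 = $15,500.
Net percentage adjustment: +20% +10% = +30%. $15,500 × 1.3 = $20,150.
$20,150 is within the $600,000 maximum.

$20,150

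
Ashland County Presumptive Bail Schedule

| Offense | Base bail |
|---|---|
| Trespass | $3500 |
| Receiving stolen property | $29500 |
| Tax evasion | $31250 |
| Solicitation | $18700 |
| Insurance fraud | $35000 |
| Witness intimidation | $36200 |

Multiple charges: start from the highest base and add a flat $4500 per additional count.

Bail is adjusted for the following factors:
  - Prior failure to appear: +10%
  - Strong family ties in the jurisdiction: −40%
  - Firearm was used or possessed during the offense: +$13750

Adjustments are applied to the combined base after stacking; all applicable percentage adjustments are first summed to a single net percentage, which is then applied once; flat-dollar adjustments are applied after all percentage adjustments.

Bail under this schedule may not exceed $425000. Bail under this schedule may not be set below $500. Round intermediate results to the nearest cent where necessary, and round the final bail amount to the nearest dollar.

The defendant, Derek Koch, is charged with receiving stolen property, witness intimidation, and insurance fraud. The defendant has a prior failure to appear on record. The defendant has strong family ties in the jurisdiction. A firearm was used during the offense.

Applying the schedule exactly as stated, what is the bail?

Base amounts from the schedule: receiving stolen property $29500; witness intimidation $36200; insurance fraud $35000.
Stacking rule: highest base plus $4500 per additional charge. Highest is witness intimidation at $36200; 2 additional charges → +$9000. Combined base = $45200.
Net percentage adjustment: +10% −40% = −30%. $45200 × 0.7 = $31640.
Firearm was used or possessed during the offense (+$13750 flat): $31640 + $13750 = $45390.
$45390 is within the $425000 maximum.
$45390 is at or above the $500 minimum.

$45390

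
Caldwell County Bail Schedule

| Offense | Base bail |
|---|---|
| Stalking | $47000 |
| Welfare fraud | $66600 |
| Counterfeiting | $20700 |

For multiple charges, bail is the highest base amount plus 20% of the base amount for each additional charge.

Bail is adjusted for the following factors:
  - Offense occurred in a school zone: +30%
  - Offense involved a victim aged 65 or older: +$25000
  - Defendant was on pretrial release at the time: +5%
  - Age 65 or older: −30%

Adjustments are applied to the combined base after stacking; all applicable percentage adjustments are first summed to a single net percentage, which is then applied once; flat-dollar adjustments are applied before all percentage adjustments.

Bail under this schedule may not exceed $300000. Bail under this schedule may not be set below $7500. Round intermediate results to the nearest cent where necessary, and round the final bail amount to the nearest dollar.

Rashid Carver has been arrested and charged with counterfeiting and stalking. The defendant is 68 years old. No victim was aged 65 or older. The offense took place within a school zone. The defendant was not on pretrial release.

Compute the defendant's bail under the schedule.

$51140

Base amounts from the schedule: counterfeiting $20700; stalking $47000.
Stacking rule: highest base plus 20% of each additional charge. Highest is stalking at $47000. Additional: $20700 × 20% = $4140. Combined base = $47000 + $4140 = $51140.
Net percentage adjustment: +30% −30% = +0%. $51140 × 1 = $51140.
$51140 is within the $300000 maximum.
$51140 is at or above the $7500 minimum.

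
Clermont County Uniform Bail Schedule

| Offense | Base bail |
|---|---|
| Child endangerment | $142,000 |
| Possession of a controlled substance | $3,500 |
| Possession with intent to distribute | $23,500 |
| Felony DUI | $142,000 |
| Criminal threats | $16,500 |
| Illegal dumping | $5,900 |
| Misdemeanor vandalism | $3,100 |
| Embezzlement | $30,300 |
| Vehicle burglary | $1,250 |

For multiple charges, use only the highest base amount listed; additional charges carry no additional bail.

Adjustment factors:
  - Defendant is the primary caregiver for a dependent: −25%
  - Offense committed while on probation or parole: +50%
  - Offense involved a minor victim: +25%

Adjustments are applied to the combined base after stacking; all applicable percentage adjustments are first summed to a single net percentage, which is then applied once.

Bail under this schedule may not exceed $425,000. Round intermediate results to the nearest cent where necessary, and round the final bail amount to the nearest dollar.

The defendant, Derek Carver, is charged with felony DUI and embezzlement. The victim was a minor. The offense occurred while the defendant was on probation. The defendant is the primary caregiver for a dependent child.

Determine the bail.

Base amounts from the schedule: felony DUI $142,000; embezzlement $30,300.
Stacking rule: use the highest base only. Highest is felony DUI at $142,000. Combined base = $142,000.
Net percentage adjustment: −25% +50% +25% = +50%. $142,000 × 1.5 = $213,000.
$213,000 is within the $425,000 maximum.

$213,000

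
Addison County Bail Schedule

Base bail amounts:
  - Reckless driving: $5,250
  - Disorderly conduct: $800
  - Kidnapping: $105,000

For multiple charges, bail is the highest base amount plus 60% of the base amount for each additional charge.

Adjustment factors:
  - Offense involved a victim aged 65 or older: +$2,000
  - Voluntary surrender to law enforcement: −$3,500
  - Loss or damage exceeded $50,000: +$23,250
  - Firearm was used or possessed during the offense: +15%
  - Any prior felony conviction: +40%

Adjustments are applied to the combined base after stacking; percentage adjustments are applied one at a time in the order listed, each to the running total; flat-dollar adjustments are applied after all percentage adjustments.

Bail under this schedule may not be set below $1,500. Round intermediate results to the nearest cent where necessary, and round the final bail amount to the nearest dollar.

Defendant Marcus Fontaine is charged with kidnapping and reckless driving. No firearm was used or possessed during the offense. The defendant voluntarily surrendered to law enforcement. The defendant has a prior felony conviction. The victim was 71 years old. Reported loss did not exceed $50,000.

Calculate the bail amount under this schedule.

Base amounts from the schedule: kidnapping $105,000; reckless driving $5,250.
Stacking rule: highest base plus 60% of each additional charge. Highest is kidnapping at $105,000. Additional: $5,250 × 60% = $3,150. Combined base = $105,000 + $3,150 = $108,150.
Any prior felony conviction (+40%): $108,150 × 1.4 = $151,410.
Offense involved a victim aged 65 or older (+$2,000 flat): $151,410 + $2,000 = $153,410.
Voluntary surrender to law enforcement (−$3,500 flat): $153,410 − $3,500 = $149,910.
$149,910 is at or above the $1,500 minimum.

$149,910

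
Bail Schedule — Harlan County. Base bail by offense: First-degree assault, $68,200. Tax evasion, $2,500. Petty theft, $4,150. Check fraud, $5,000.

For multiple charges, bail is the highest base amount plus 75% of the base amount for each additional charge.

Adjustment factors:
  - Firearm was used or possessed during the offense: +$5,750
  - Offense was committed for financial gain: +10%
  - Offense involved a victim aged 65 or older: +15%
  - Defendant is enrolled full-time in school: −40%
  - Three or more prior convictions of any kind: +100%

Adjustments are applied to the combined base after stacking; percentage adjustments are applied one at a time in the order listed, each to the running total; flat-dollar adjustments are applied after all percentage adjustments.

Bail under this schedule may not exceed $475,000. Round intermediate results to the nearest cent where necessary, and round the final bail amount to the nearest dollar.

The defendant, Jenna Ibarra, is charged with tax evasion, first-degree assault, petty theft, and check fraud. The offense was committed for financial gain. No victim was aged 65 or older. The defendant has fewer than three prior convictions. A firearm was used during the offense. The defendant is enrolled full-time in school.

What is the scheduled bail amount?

Base amounts from the schedule: tax evasion $2,500; first-degree assault $68,200; petty theft $4,150; check fraud $5,000.
Stacking rule: highest base plus 75% of each additional charge. Highest is first-degree assault at $68,200. Additional: $2,500 × 75% = $1,875; $4,150 × 75% = $3,112.50; $5,000 × 75% = $3,750. Combined base = $68,200 + $8,737.50 = $76,937.50.
Offense was committed for financial gain (+10%): $76,937.50 × 1.1 = $84,631.25.
Defendant is enrolled full-time in school (−40%): $84,631.25 × 0.6 = $50,778.75.
Firearm was used or possessed during the offense (+$5,750 flat): $50,778.75 + $5,750 = $56,528.75.
$56,528.75 is within the $475,000 maximum.
Rounded to the nearest dollar: $56,529.

$56,529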